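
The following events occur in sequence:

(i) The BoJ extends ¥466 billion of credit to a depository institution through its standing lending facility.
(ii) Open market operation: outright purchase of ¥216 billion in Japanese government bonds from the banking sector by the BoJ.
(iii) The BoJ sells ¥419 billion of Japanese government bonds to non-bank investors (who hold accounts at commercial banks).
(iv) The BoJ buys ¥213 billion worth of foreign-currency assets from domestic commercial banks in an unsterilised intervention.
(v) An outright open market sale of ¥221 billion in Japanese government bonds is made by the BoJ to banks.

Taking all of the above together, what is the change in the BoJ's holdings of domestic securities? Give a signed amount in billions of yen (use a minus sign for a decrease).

-¥424 billion

Discount-window loan ¥466 billion: the BoJ's securities portfolio is untouched → 0.
OMO purchase (from banks) ¥216 billion: securities added to the BoJ's portfolio → +¥216B.
Asset sale (to non-banks) ¥419 billion: securities removed from the BoJ's portfolio → −¥419B.
FX purchase ¥213 billion: the BoJ's securities portfolio is untouched → 0.
OMO sale (to banks) ¥221 billion: securities removed from the BoJ's portfolio → −¥221B.
Net: 0 + 216 − 419 + 0 − 221 = -¥424 billion.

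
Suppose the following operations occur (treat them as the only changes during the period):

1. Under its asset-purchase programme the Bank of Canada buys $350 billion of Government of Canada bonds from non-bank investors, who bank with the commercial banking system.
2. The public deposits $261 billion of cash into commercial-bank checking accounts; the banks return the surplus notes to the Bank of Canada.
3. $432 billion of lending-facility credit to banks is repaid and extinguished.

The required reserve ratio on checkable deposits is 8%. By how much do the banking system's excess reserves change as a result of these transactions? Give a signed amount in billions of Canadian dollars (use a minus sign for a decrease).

+$130.12 billion

Asset purchase (from non-banks) $350 billion: reserves +$350B, deposits +$350B.
Currency deposit $261 billion: reserves +$261B, deposits +$261B.
Discount-window repayment $432 billion: reserves −$432B, deposits 0.
Totals: Δreserves = +$179B, Δdeposits = +$611B.
Δrequired reserves = 8% × +$611B = +$48.88B.
Δexcess reserves = Δreserves − Δrequired = +$179B − (+$48.88B) = +$130.12 billion.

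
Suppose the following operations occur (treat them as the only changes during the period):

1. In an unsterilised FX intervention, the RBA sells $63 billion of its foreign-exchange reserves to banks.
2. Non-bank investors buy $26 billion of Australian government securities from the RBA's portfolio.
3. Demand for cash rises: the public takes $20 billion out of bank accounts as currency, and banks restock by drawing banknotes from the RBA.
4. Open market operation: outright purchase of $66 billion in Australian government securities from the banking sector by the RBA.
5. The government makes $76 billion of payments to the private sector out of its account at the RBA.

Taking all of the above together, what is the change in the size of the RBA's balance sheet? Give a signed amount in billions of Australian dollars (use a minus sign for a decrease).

RBA balance sheet:
  Assets:      Securities +$40B, Foreign assets −$63B
  Liabilities: Bank reserves +$33B, Currency in circulation +$20B, Government deposits −$76B
Commercial banking system:
  Assets:      Reserves at CB +$33B, Securities −$66B, Foreign assets +$63B
  Liabilities: Checkable deposits +$30B
Change in total RBA assets = -$23 billion.

-$23 billion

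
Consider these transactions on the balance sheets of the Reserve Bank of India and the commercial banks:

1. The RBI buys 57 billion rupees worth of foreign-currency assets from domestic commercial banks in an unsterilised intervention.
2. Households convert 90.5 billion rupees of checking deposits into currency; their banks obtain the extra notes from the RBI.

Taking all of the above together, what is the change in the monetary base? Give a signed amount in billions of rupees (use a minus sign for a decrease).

+57 billion

FX purchase 57 billion rupees: RBI balance sheet expands → +57B.
Currency withdrawal 90.5 billion rupees: just a shift between currency and reserves — both are base money → 0.
Net: 57 + 0 = +57 billion.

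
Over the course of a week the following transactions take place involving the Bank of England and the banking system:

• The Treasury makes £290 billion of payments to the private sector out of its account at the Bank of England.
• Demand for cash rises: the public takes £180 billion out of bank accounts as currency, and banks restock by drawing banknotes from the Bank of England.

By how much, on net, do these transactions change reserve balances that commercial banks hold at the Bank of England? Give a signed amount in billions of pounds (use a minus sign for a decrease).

+£110 billion

Bank of England balance sheet:
  Assets:      no change
  Liabilities: Bank reserves +£110B, Currency in circulation +£180B, Government deposits −£290B
Commercial banking system:
  Assets:      Reserves at CB +£110B
  Liabilities: Checkable deposits +£110B
So the change in reserve balances that commercial banks hold at the Bank of England is +£110 billion.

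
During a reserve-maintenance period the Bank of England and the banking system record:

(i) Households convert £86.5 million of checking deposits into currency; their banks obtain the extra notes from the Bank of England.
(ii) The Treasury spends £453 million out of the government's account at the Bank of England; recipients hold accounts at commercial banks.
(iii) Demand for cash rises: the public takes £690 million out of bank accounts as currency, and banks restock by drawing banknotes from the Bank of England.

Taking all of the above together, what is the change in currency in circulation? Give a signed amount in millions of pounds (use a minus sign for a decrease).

+£776.5 million

Currency withdrawal £86.5 million: notes leave the central bank → +£86.5M.
Government spending £453 million: no currency enters or leaves circulation → 0.
Currency withdrawal £690 million: notes leave the central bank → +£690M.
Net: 86.5 + 0 + 690 = +£776.5 million.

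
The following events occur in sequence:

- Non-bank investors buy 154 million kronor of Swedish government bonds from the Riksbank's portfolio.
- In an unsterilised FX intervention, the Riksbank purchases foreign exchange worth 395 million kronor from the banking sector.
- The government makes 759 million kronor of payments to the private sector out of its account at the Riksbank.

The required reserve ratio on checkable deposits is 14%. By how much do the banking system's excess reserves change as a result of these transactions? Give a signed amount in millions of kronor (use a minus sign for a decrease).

Asset sale (to non-banks) 154 million kronor: reserves −154M, deposits −154M.
FX purchase 395 million kronor: reserves +395M, deposits 0.
Government spending 759 million kronor: reserves +759M, deposits +759M.
Totals: Δreserves = +1000M, Δdeposits = +605M.
Δrequired reserves = 14% × +605M = +84.7M.
Δexcess reserves = Δreserves − Δrequired = +1000M − (+84.7M) = +915.3 million.

+915.3 million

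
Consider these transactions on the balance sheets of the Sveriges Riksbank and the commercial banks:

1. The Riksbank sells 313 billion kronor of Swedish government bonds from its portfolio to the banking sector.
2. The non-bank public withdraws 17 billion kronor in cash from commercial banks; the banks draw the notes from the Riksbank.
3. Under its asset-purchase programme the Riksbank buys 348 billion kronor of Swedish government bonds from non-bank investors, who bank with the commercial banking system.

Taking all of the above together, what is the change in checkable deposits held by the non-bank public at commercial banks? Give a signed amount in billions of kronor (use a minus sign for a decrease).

OMO sale (to banks) 313 billion kronor: the counterparty is a bank, so public deposits are unchanged → 0.
Currency withdrawal 17 billion kronor: non-bank counterparties' bank balances fall → −17B.
Asset purchase (from non-banks) 348 billion kronor: non-bank counterparties' bank balances rise → +348B.
Net: 0 − 17 + 348 = +331 billion.

+331 billion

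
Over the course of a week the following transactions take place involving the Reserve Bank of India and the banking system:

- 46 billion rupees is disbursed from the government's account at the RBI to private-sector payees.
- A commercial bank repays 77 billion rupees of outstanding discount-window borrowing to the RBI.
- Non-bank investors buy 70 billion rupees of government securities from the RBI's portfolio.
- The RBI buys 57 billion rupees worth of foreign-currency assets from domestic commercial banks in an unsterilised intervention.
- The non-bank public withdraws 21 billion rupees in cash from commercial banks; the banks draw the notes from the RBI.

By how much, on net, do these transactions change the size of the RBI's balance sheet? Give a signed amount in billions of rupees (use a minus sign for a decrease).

-90 billion

RBI balance sheet:
  Assets:      Securities −70B, Loans to banks −77B, Foreign assets +57B
  Liabilities: Bank reserves −65B, Currency in circulation +21B, Government deposits −46B
Commercial banking system:
  Assets:      Reserves at CB −65B, Foreign assets −57B
  Liabilities: Checkable deposits −45B, Borrowings from CB −77B
Change in total RBI assets = -90 billion.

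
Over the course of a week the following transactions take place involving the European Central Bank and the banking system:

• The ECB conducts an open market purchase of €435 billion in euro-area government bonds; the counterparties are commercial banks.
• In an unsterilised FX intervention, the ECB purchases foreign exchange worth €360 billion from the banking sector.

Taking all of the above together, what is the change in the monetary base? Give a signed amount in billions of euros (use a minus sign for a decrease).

OMO purchase (from banks) €435 billion: ECB balance sheet expands → +€435B.
FX purchase €360 billion: ECB balance sheet expands → +€360B.
Net: 435 + 360 = +€795 billion.

+€795 billion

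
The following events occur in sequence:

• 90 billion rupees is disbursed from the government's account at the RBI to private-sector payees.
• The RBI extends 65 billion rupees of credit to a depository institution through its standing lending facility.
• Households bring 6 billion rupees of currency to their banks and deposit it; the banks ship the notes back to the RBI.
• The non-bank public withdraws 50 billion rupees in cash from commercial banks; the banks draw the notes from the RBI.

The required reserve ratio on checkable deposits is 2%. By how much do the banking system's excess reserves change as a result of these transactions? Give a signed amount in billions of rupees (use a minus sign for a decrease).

Government spending 90 billion rupees: reserves +90B, deposits +90B.
Discount-window loan 65 billion rupees: reserves +65B, deposits 0.
Currency deposit 6 billion rupees: reserves +6B, deposits +6B.
Currency withdrawal 50 billion rupees: reserves −50B, deposits −50B.
Totals: Δreserves = +111B, Δdeposits = +46B.
Δrequired reserves = 2% × +46B = +0.92B.
Δexcess reserves = Δreserves − Δrequired = +111B − (+0.92B) = +110.08 billion.

+110.08 billion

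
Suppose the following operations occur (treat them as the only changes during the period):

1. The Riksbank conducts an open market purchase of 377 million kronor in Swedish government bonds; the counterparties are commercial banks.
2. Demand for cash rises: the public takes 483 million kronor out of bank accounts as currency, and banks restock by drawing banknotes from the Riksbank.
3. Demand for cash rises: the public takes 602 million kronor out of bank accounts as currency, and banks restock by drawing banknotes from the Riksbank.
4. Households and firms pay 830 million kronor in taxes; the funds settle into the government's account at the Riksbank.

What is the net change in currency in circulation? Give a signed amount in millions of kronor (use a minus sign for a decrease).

+1085 million

Riksbank balance sheet:
  Assets:      Securities +377M
  Liabilities: Bank reserves −1538M, Currency in circulation +1085M, Government deposits +830M
Commercial banking system:
  Assets:      Reserves at CB −1538M, Securities −377M
  Liabilities: Checkable deposits −1915M
So the change in currency in circulation is +1085 million.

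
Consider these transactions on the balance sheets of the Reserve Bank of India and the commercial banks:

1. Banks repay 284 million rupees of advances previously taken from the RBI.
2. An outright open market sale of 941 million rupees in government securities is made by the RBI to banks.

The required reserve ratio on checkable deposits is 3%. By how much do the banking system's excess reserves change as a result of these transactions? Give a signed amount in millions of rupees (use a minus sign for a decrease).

-1225 million

Discount-window repayment 284 million rupees: reserves −284M, deposits 0.
OMO sale (to banks) 941 million rupees: reserves −941M, deposits 0.
Totals: Δreserves = −1225M, Δdeposits = 0.
Δrequired reserves = 3% × 0 = 0.
Δexcess reserves = Δreserves − Δrequired = −1225M − (0) = -1225 million.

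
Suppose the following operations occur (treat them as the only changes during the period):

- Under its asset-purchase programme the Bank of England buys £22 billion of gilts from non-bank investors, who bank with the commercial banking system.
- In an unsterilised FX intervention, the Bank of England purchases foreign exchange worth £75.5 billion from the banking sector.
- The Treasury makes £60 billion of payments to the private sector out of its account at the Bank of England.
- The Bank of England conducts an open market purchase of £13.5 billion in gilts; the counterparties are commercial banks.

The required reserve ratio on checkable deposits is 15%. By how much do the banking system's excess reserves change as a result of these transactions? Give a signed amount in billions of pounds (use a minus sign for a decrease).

+£158.7 billion

Asset purchase (from non-banks) £22 billion: reserves +£22B, deposits +£22B.
FX purchase £75.5 billion: reserves +£75.5B, deposits 0.
Government spending £60 billion: reserves +£60B, deposits +£60B.
OMO purchase (from banks) £13.5 billion: reserves +£13.5B, deposits 0.
Totals: Δreserves = +£171B, Δdeposits = +£82B.
Δrequired reserves = 15% × +£82B = +£12.3B.
Δexcess reserves = Δreserves − Δrequired = +£171B − (+£12.3B) = +£158.7 billion.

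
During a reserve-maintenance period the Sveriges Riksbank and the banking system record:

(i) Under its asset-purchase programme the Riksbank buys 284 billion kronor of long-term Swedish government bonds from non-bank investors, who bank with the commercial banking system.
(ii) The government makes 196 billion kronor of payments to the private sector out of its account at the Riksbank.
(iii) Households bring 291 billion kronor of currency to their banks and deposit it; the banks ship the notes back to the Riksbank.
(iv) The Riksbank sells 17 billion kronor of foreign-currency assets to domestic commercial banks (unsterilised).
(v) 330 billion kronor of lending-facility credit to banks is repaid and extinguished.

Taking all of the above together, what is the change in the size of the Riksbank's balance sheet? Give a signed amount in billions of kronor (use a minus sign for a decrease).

Asset purchase (from non-banks) 284 billion kronor: a Riksbank asset is acquired → +284B.
Government spending 196 billion kronor: only the composition of liabilities changes → 0.
Currency deposit 291 billion kronor: only the composition of liabilities changes → 0.
FX sale 17 billion kronor: a Riksbank asset is shed → −17B.
Discount-window repayment 330 billion kronor: a Riksbank asset is shed → −330B.
Net: 284 + 0 + 0 − 17 − 330 = -63 billion.

-63 billion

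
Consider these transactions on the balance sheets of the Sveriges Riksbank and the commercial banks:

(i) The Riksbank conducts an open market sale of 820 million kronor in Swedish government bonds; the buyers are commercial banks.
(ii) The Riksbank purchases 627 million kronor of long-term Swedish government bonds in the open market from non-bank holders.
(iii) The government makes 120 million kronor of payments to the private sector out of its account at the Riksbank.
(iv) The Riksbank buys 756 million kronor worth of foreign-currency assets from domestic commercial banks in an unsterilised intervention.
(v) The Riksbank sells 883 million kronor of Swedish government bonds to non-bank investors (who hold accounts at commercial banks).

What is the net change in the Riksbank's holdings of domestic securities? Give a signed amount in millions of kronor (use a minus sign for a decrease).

Riksbank balance sheet:
  Assets:      Securities −1076M, Foreign assets +756M
  Liabilities: Bank reserves −200M, Government deposits −120M
Commercial banking system:
  Assets:      Reserves at CB −200M, Securities +820M, Foreign assets −756M
  Liabilities: Checkable deposits −136M
So the change in the Riksbank's holdings of domestic securities is -1076 million.

-1076 million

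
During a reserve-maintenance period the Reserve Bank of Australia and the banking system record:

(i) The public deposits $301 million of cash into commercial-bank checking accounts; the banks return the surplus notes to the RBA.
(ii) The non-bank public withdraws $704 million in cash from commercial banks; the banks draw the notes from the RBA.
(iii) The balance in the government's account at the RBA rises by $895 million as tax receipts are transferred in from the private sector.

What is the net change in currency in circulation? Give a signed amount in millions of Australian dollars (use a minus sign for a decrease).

+$403 million

Currency deposit $301 million: notes return to the central bank → −$301M.
Currency withdrawal $704 million: notes leave the central bank → +$704M.
Government account inflow $895 million: no currency enters or leaves circulation → 0.
Net: −301 + 704 + 0 = +$403 million.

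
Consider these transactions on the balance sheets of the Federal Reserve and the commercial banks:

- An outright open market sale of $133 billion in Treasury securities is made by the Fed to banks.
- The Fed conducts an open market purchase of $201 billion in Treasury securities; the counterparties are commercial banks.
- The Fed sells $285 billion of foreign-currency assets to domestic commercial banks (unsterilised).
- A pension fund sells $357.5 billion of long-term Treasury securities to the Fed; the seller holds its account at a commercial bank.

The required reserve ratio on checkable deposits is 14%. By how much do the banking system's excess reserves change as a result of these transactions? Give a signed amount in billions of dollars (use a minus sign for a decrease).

OMO sale (to banks) $133 billion: reserves −$133B, deposits 0.
OMO purchase (from banks) $201 billion: reserves +$201B, deposits 0.
FX sale $285 billion: reserves −$285B, deposits 0.
Asset purchase (from non-banks) $357.5 billion: reserves +$357.5B, deposits +$357.5B.
Totals: Δreserves = +$140.5B, Δdeposits = +$357.5B.
Δrequired reserves = 14% × +$357.5B = +$50.05B.
Δexcess reserves = Δreserves − Δrequired = +$140.5B − (+$50.05B) = +$90.45 billion.

+$90.45 billion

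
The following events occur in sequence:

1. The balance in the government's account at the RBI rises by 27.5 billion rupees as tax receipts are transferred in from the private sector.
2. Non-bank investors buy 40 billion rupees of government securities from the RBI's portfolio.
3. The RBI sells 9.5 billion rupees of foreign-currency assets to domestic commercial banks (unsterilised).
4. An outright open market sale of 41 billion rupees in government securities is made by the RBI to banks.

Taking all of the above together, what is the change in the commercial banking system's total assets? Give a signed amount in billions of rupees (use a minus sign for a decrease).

-67.5 billion

Government account inflow 27.5 billion rupees: bank balance sheets shrink → −27.5B.
Asset sale (to non-banks) 40 billion rupees: bank balance sheets shrink → −40B.
FX sale 9.5 billion rupees: just an asset swap on bank balance sheets → 0.
OMO sale (to banks) 41 billion rupees: just an asset swap on bank balance sheets → 0.
Net: −27.5 − 40 + 0 + 0 = -67.5 billion.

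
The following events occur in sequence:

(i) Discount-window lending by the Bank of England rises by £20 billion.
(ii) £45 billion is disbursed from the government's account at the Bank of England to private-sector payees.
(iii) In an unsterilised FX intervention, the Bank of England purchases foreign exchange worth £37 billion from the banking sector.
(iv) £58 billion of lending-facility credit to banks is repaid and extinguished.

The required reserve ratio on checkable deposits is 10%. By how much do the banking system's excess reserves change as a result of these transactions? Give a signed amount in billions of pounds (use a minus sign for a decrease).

+£39.5 billion

Discount-window loan £20 billion: reserves +£20B, deposits 0.
Government spending £45 billion: reserves +£45B, deposits +£45B.
FX purchase £37 billion: reserves +£37B, deposits 0.
Discount-window repayment £58 billion: reserves −£58B, deposits 0.
Totals: Δreserves = +£44B, Δdeposits = +£45B.
Δrequired reserves = 10% × +£45B = +£4.5B.
Δexcess reserves = Δreserves − Δrequired = +£44B − (+£4.5B) = +£39.5 billion.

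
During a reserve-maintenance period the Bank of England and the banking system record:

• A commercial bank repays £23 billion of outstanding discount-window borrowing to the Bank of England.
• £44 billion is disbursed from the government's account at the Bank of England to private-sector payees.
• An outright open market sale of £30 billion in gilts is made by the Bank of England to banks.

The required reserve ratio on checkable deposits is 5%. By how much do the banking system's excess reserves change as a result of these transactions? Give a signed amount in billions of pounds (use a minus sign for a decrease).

-£11.2 billion

Discount-window repayment £23 billion: reserves −£23B, deposits 0.
Government spending £44 billion: reserves +£44B, deposits +£44B.
OMO sale (to banks) £30 billion: reserves −£30B, deposits 0.
Totals: Δreserves = −£9B, Δdeposits = +£44B.
Δrequired reserves = 5% × +£44B = +£2.2B.
Δexcess reserves = Δreserves − Δrequired = −£9B − (+£2.2B) = -£11.2 billion.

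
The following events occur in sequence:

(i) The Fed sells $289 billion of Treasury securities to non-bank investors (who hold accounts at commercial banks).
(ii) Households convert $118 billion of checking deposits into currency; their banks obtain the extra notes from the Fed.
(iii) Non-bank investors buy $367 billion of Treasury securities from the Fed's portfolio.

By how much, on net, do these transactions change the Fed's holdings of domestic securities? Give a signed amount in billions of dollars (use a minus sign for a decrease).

Fed balance sheet:
  Assets:      Securities −$656B
  Liabilities: Bank reserves −$774B, Currency in circulation +$118B
Commercial banking system:
  Assets:      Reserves at CB −$774B
  Liabilities: Checkable deposits −$774B
So the change in the Fed's holdings of domestic securities is -$656 billion.

-$656 billion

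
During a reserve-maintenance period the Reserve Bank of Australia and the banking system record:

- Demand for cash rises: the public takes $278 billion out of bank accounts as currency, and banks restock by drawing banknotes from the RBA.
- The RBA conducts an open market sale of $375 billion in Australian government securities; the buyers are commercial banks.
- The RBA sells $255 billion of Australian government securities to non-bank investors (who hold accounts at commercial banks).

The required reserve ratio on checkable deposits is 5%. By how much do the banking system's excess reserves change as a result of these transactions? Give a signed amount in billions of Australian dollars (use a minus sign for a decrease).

-$881.35 billion

Currency withdrawal $278 billion: reserves −$278B, deposits −$278B.
OMO sale (to banks) $375 billion: reserves −$375B, deposits 0.
Asset sale (to non-banks) $255 billion: reserves −$255B, deposits −$255B.
Totals: Δreserves = −$908B, Δdeposits = −$533B.
Δrequired reserves = 5% × −$533B = −$26.65B.
Δexcess reserves = Δreserves − Δrequired = −$908B − (−$26.65B) = -$881.35 billion.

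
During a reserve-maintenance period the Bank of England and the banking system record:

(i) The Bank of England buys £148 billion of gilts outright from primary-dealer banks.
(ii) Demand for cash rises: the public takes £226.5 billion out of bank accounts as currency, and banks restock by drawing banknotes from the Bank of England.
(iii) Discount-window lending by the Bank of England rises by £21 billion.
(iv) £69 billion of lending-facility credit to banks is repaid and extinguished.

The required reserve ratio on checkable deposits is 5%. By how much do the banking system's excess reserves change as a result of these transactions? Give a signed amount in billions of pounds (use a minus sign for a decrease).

OMO purchase (from banks) £148 billion: reserves +£148B, deposits 0.
Currency withdrawal £226.5 billion: reserves −£226.5B, deposits −£226.5B.
Discount-window loan £21 billion: reserves +£21B, deposits 0.
Discount-window repayment £69 billion: reserves −£69B, deposits 0.
Totals: Δreserves = −£126.5B, Δdeposits = −£226.5B.
Δrequired reserves = 5% × −£226.5B = −£11.325B.
Δexcess reserves = Δreserves − Δrequired = −£126.5B − (−£11.325B) = -£115.175 billion.

-£115.175 billion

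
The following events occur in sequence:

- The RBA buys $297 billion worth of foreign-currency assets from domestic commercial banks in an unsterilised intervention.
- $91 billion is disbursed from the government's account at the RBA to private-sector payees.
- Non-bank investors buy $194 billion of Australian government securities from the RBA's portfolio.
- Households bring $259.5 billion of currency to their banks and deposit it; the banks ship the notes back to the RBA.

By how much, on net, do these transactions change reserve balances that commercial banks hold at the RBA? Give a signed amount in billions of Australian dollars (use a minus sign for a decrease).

FX purchase $297 billion: the RBA pays by crediting reserve accounts → +$297B.
Government spending $91 billion: government payments flow into bank reserve accounts → +$91B.
Asset sale (to non-banks) $194 billion: the non-bank buyers' banks settle from reserves → −$194B.
Currency deposit $259.5 billion: returned notes are swapped for reserve credit → +$259.5B.
Net: 297 + 91 − 194 + 259.5 = +$453.5 billion.

+$453.5 billion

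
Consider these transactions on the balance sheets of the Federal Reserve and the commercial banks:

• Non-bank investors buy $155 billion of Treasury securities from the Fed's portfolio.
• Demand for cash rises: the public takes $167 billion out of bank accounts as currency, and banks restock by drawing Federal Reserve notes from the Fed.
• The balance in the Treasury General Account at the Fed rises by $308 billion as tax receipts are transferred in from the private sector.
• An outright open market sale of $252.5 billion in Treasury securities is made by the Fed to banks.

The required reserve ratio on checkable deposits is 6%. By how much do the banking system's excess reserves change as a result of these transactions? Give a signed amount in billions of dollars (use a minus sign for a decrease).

Asset sale (to non-banks) $155 billion: reserves −$155B, deposits −$155B.
Currency withdrawal $167 billion: reserves −$167B, deposits −$167B.
Government account inflow $308 billion: reserves −$308B, deposits −$308B.
OMO sale (to banks) $252.5 billion: reserves −$252.5B, deposits 0.
Totals: Δreserves = −$882.5B, Δdeposits = −$630B.
Δrequired reserves = 6% × −$630B = −$37.8B.
Δexcess reserves = Δreserves − Δrequired = −$882.5B − (−$37.8B) = -$844.7 billion.

-$844.7 billion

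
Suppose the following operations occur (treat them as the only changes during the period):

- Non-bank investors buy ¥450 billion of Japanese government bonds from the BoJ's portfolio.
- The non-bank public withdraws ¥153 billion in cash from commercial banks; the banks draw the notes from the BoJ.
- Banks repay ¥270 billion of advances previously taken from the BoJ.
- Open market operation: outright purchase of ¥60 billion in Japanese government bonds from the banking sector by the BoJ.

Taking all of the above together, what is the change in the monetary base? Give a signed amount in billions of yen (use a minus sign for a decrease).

Asset sale (to non-banks) ¥450 billion: BoJ balance sheet contracts → −¥450B.
Currency withdrawal ¥153 billion: just a shift between currency and reserves — both are base money → 0.
Discount-window repayment ¥270 billion: BoJ balance sheet contracts → −¥270B.
OMO purchase (from banks) ¥60 billion: BoJ balance sheet expands → +¥60B.
Net: −450 + 0 − 270 + 60 = -¥660 billion.

-¥660 billion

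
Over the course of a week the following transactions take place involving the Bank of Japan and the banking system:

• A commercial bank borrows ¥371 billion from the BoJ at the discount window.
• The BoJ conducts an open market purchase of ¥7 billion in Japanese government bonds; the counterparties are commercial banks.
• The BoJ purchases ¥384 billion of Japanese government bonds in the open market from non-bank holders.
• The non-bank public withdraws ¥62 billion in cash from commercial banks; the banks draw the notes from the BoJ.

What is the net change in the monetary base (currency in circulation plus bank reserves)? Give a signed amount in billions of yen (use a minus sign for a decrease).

BoJ balance sheet:
  Assets:      Securities +¥391B, Loans to banks +¥371B
  Liabilities: Bank reserves +¥700B, Currency in circulation +¥62B
Commercial banking system:
  Assets:      Reserves at CB +¥700B, Securities −¥7B
  Liabilities: Checkable deposits +¥322B, Borrowings from CB +¥371B
Monetary base = currency + reserves: +¥62B + (+¥700B) = +¥762 billion.

+¥762 billion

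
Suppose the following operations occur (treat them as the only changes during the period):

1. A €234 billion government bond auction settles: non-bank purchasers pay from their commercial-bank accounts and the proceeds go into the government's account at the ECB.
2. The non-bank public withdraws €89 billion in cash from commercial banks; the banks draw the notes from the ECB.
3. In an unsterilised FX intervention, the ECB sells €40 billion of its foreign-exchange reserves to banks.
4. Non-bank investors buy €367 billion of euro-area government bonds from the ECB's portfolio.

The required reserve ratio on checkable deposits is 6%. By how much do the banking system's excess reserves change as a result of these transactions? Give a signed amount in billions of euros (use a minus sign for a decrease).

-€688.6 billion

Government account inflow €234 billion: reserves −€234B, deposits −€234B.
Currency withdrawal €89 billion: reserves −€89B, deposits −€89B.
FX sale €40 billion: reserves −€40B, deposits 0.
Asset sale (to non-banks) €367 billion: reserves −€367B, deposits −€367B.
Totals: Δreserves = −€730B, Δdeposits = −€690B.
Δrequired reserves = 6% × −€690B = −€41.4B.
Δexcess reserves = Δreserves − Δrequired = −€730B − (−€41.4B) = -€688.6 billion.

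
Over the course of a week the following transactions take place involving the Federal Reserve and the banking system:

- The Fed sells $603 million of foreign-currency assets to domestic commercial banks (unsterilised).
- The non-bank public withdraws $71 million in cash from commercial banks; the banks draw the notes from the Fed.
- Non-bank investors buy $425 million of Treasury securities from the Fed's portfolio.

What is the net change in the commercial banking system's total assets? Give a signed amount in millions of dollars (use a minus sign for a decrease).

FX sale $603 million: just an asset swap on bank balance sheets → 0.
Currency withdrawal $71 million: bank balance sheets shrink → −$71M.
Asset sale (to non-banks) $425 million: bank balance sheets shrink → −$425M.
Net: 0 − 71 − 425 = -$496 million.

-$496 million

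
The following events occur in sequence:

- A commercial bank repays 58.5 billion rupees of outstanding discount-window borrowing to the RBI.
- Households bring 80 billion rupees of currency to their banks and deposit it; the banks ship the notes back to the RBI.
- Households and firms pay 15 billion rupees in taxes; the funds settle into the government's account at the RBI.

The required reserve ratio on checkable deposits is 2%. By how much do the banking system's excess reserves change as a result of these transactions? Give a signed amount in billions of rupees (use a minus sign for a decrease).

Discount-window repayment 58.5 billion rupees: reserves −58.5B, deposits 0.
Currency deposit 80 billion rupees: reserves +80B, deposits +80B.
Government account inflow 15 billion rupees: reserves −15B, deposits −15B.
Totals: Δreserves = +6.5B, Δdeposits = +65B.
Δrequired reserves = 2% × +65B = +1.3B.
Δexcess reserves = Δreserves − Δrequired = +6.5B − (+1.3B) = +5.2 billion.

+5.2 billion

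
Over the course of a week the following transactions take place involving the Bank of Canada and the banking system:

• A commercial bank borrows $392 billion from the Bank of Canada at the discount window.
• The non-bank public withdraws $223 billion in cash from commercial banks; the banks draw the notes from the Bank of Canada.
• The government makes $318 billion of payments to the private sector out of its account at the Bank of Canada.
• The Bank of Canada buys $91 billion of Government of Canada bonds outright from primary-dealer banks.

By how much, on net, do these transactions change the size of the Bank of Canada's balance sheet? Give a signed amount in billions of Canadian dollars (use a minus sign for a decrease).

+$483 billion

Bank of Canada balance sheet:
  Assets:      Securities +$91B, Loans to banks +$392B
  Liabilities: Bank reserves +$578B, Currency in circulation +$223B, Government deposits −$318B
Commercial banking system:
  Assets:      Reserves at CB +$578B, Securities −$91B
  Liabilities: Checkable deposits +$95B, Borrowings from CB +$392B
Change in total Bank of Canada assets = +$483 billion.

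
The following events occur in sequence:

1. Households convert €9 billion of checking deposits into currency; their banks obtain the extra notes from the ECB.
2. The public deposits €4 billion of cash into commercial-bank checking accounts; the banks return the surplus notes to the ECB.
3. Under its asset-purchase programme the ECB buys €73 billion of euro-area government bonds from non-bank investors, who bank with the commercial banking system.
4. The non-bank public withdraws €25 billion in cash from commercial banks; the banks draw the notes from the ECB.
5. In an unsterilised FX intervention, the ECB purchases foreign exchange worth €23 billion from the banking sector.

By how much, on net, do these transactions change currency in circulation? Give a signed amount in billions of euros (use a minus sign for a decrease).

ECB balance sheet:
  Assets:      Securities +€73B, Foreign assets +€23B
  Liabilities: Bank reserves +€66B, Currency in circulation +€30B
Commercial banking system:
  Assets:      Reserves at CB +€66B, Foreign assets −€23B
  Liabilities: Checkable deposits +€43B
So the change in currency in circulation is +€30 billion.

+€30 billion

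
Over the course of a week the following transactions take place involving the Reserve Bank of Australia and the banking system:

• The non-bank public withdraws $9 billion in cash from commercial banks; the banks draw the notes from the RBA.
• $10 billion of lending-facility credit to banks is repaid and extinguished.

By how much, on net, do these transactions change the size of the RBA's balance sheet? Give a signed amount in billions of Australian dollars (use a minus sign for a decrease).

-$10 billion

RBA balance sheet:
  Assets:      Loans to banks −$10B
  Liabilities: Bank reserves −$19B, Currency in circulation +$9B
Change in total RBA assets = -$10 billion.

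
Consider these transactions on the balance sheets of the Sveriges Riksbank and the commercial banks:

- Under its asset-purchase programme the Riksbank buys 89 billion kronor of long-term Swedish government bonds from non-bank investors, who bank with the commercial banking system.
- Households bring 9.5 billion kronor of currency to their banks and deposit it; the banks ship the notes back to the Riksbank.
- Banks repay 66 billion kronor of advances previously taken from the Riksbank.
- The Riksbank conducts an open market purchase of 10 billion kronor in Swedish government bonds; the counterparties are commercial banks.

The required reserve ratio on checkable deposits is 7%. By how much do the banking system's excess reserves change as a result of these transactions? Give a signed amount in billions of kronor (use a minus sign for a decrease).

+35.605 billion

Asset purchase (from non-banks) 89 billion kronor: reserves +89B, deposits +89B.
Currency deposit 9.5 billion kronor: reserves +9.5B, deposits +9.5B.
Discount-window repayment 66 billion kronor: reserves −66B, deposits 0.
OMO purchase (from banks) 10 billion kronor: reserves +10B, deposits 0.
Totals: Δreserves = +42.5B, Δdeposits = +98.5B.
Δrequired reserves = 7% × +98.5B = +6.895B.
Δexcess reserves = Δreserves − Δrequired = +42.5B − (+6.895B) = +35.605 billion.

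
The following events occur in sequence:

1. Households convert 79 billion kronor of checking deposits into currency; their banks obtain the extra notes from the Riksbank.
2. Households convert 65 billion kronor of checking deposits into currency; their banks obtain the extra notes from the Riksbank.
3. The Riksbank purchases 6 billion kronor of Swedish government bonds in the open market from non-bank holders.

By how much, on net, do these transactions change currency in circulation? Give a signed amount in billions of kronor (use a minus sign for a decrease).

+144 billion

Currency withdrawal 79 billion kronor: notes leave the central bank → +79B.
Currency withdrawal 65 billion kronor: notes leave the central bank → +65B.
Asset purchase (from non-banks) 6 billion kronor: no currency enters or leaves circulation → 0.
Net: 79 + 65 + 0 = +144 billion.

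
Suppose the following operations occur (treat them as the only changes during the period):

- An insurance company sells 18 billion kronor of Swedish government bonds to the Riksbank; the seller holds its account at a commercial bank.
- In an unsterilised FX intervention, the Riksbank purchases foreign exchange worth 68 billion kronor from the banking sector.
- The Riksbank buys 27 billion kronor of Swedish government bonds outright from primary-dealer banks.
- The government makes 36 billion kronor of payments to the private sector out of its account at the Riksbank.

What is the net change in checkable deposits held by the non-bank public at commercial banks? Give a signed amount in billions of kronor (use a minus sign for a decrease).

Asset purchase (from non-banks) 18 billion kronor: non-bank counterparties' bank balances rise → +18B.
FX purchase 68 billion kronor: the counterparty is a bank, so public deposits are unchanged → 0.
OMO purchase (from banks) 27 billion kronor: the counterparty is a bank, so public deposits are unchanged → 0.
Government spending 36 billion kronor: non-bank counterparties' bank balances rise → +36B.
Net: 18 + 0 + 0 + 36 = +54 billion.

+54 billion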